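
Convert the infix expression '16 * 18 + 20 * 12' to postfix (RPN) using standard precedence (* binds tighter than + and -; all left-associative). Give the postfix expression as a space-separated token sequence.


Applying the shunting-yard algorithm:
  Operand 16 -> output
  Push '*' onto operator stack -> op-stack: [*]
  Operand 18 -> output
  See '+' (prec 1); top '*' (prec 2) >= it -> pop '*' to output
  Push '+' onto operator stack -> op-stack: [+]
  Operand 20 -> output
  Push '*' onto operator stack -> op-stack: [+, *]
  Operand 12 -> output
  End of input: pop '*' to output
  End of input: pop '+' to output
Postfix result: 16 18 * 20 12 * +

16 18 * 20 12 * +


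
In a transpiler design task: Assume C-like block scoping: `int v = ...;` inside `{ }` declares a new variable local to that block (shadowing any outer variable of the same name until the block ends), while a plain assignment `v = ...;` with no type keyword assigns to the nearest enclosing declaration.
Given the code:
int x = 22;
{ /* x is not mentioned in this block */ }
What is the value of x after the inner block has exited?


Analyzing scoping rules:
Outer scope: declares x = 22
Inner block: x is neither redeclared nor assigned -> unchanged
After the block -> 22
Result: 22

22


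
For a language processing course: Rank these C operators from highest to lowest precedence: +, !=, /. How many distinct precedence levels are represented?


Looking up precedence for each operator:
  + -> precedence 5
  != -> precedence 3
  / -> precedence 6
Sorted highest to lowest: /, +, !=
Distinct precedence values: [6, 5, 3]
Number of distinct levels: 3

3


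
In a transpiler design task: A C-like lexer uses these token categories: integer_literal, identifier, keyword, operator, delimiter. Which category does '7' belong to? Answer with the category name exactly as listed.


Token: '7'
Checking categories:
  identifier: no
  integer_literal: YES
  operator: no
  keyword: no
  delimiter: no
Category: integer_literal

integer_literal


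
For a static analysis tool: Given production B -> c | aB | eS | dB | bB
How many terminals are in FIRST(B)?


Production: B -> c | aB | eS | dB | bB
Examining each alternative for leading terminals:
  B -> c : first terminal = 'c'
  B -> aB : first terminal = 'a'
  B -> eS : first terminal = 'e'
  B -> dB : first terminal = 'd'
  B -> bB : first terminal = 'b'
FIRST(B) = {a, b, c, d, e}
Count: 5

5


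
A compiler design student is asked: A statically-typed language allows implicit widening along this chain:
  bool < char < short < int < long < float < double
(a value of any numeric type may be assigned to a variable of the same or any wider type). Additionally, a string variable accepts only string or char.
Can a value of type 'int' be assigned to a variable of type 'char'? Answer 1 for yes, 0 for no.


Target variable type: char
Source value type: int
Numeric ranks: int=3, char=1
Widening allowed iff rank(source) <= rank(target): 3 <= 1? No
Result: 0

0


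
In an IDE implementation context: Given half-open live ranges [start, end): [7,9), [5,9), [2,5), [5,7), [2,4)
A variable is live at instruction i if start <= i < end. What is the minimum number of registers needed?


Live ranges:
  Var0: [7, 9)
  Var1: [5, 9)
  Var2: [2, 5)
  Var3: [5, 7)
  Var4: [2, 4)
Sweep-line events (position, delta, active):
  pos=2 start -> active=1
  pos=2 start -> active=2
  pos=4 end -> active=1
  pos=5 end -> active=0
  pos=5 start -> active=1
  pos=5 start -> active=2
  pos=7 end -> active=1
  pos=7 start -> active=2
  pos=9 end -> active=1
  pos=9 end -> active=0
Maximum simultaneous active: 2
Minimum registers needed: 2

2


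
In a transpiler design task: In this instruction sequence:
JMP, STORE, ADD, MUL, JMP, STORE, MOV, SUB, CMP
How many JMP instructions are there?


Scanning instruction sequence for JMP:
  Position 1: JMP <- MATCH
  Position 2: STORE
  Position 3: ADD
  Position 4: MUL
  Position 5: JMP <- MATCH
  Position 6: STORE
  Position 7: MOV
  Position 8: SUB
  Position 9: CMP
Matches at positions: [1, 5]
Total JMP count: 2

2


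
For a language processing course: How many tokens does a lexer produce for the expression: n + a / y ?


Scanning 'n + a / y'
Token 1: 'n' -> identifier
Token 2: '+' -> operator
Token 3: 'a' -> identifier
Token 4: '/' -> operator
Token 5: 'y' -> identifier
Total tokens: 5

5


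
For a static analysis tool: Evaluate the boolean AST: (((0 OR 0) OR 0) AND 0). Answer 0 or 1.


Step 1: Evaluate inner node
  0 OR 0 = 0
Step 2: Evaluate next node
  0 OR 0 = 0
Step 3: Evaluate root node
  0 AND 0 = 0

0


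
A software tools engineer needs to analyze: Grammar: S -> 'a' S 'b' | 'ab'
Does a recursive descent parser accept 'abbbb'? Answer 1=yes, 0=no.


Grammar accepts strings of the form a^n b^n (n >= 1)
Word: 'abbbb'
Counting: 1 a's and 4 b's
Check: 1 == 4? No
Mismatch: a-count != b-count
Rejected

0


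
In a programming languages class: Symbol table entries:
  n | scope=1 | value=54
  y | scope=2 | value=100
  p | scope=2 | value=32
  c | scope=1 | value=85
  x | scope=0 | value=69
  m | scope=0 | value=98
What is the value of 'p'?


Searching symbol table for 'p':
  n | scope=1 | value=54
  y | scope=2 | value=100
  p | scope=2 | value=32 <- MATCH
  c | scope=1 | value=85
  x | scope=0 | value=69
  m | scope=0 | value=98
Found 'p' at scope 2 with value 32

32


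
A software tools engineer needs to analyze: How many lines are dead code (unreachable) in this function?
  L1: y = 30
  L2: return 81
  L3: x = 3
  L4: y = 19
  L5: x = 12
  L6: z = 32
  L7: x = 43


Analyzing control flow:
  L1: reachable (before return)
  L2: reachable (return statement)
  L3: DEAD (after return at L2)
  L4: DEAD (after return at L2)
  L5: DEAD (after return at L2)
  L6: DEAD (after return at L2)
  L7: DEAD (after return at L2)
Return at L2, total lines = 7
Dead lines: L3 through L7
Count: 5

5


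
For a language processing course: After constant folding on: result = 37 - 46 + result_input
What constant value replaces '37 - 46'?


Identifying constant sub-expression:
  Original: result = 37 - 46 + result_input
  37 and 46 are both compile-time constants
  Evaluating: 37 - 46 = -9
  After folding: result = -9 + result_input

-9


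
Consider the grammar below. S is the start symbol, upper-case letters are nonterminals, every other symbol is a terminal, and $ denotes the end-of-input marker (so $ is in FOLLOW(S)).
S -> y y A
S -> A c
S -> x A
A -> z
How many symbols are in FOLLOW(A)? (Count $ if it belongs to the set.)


S is the start symbol and does not occur in any rule body, so FOLLOW(S) = {$}.
Examining every occurrence of A in a rule body:
  S -> y y A : A is at the right end -> add FOLLOW(S) = {$}
  S -> A c : A is followed by terminal 'c' -> add 'c'
  S -> x A : A is at the right end -> add FOLLOW(S) = {$} (already in the set)
  A -> z : A does not occur in the body -> contributes nothing
FOLLOW(A) = {c, $}
Count: 2

2


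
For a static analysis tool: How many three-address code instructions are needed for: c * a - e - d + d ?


Expression: c * a - e - d + d
Generating three-address code (respecting * over +/- precedence):
  Instruction 1: t1 = c * a
  Instruction 2: t2 = t1 - e
  Instruction 3: t3 = t2 - d
  Instruction 4: t4 = t3 + d
Total instructions: 4

4


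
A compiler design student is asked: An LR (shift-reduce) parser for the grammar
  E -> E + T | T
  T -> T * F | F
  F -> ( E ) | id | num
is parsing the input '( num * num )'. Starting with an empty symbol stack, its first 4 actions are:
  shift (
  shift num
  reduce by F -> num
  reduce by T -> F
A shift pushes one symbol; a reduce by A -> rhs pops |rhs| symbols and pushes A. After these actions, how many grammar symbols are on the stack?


Tracking the symbol stack through each action:
  Action 1: shift '(' : push -> stack = [(] (size 1)
  Action 2: shift 'num' : push -> stack = [(, num] (size 2)
  Action 3: reduce by F -> num : pop 1, push F -> stack = [(, F] (size 2)
  Action 4: reduce by T -> F : pop 1, push T -> stack = [(, T] (size 2)
Final stack size: 2

2


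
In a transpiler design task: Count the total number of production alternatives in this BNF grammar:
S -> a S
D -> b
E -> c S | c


Counting alternatives per rule:
  S: 1 alternative(s)
  D: 1 alternative(s)
  E: 2 alternative(s)
Sum: 1 + 1 + 2 = 4

4


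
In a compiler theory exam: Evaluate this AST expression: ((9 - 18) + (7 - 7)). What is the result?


Expression: ((9 - 18) + (7 - 7))
Evaluating step by step:
  9 - 18 = -9
  7 - 7 = 0
  -9 + 0 = -9
Result: -9

-9


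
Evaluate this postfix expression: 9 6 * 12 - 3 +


Processing tokens left to right:
Push 9, Push 6
Pop 9 and 6, compute 9 * 6 = 54, push 54
Push 12
Pop 54 and 12, compute 54 - 12 = 42, push 42
Push 3
Pop 42 and 3, compute 42 + 3 = 45, push 45
Stack result: 45

45


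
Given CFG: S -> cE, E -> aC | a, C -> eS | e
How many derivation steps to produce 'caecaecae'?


Grammar: S -> cE, E -> aC | a, C -> eS | e
Deriving 'caecaecae':
Step 1: S -> cE => cE
Step 2: E -> aC => caC
Step 3: C -> eS => caeS
Step 4: S -> cE => caecE
Step 5: E -> aC => caecaC
Step 6: C -> eS => caecaeS
Step 7: S -> cE => caecaecE
Step 8: E -> aC => caecaecaC
Step 9: C -> e => caecaecae
Total derivation steps: 9

9


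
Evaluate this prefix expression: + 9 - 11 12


Parsing prefix expression: + 9 - 11 12
Step 1: Innermost operation '- 11 12'
  11 - 12 = -1
Step 2: Outer operation '+ 9 [-1]'
  9 + -1 = 8

8


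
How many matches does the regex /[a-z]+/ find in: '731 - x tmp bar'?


Pattern: /[a-z]+/ (identifiers)
Input: '731 - x tmp bar'
Scanning for matches:
  Match 1: 'x'
  Match 2: 'tmp'
  Match 3: 'bar'
Total matches: 3

3


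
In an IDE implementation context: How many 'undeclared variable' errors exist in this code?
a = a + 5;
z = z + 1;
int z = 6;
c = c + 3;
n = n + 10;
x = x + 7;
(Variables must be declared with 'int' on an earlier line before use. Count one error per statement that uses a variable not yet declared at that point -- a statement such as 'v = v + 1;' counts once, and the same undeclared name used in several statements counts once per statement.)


Scanning code line by line:
  Line 1: use 'a' -> ERROR (undeclared)
  Line 2: use 'z' -> ERROR (undeclared)
  Line 3: declare 'z' -> declared = ['z']
  Line 4: use 'c' -> ERROR (undeclared)
  Line 5: use 'n' -> ERROR (undeclared)
  Line 6: use 'x' -> ERROR (undeclared)
Total undeclared variable errors: 5

5


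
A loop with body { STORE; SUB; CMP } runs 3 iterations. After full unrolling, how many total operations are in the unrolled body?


Loop body operations: STORE, SUB, CMP (3 ops per iteration)
Unrolling 3 iterations:
  Iteration 1: STORE, SUB, CMP (3 ops)
  Iteration 2: STORE, SUB, CMP (3 ops)
  Iteration 3: STORE, SUB, CMP (3 ops)
Total: 3 iterations * 3 ops/iter = 9 operations

9


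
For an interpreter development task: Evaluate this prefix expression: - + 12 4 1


Parsing prefix expression: - + 12 4 1
Step 1: Innermost operation '+ 12 4'
  12 + 4 = 16
Step 2: Outer operation '- [16] 1'
  16 - 1 = 15

15


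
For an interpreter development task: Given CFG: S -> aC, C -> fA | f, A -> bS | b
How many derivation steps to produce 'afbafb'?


Grammar: S -> aC, C -> fA | f, A -> bS | b
Deriving 'afbafb':
Step 1: S -> aC => aC
Step 2: C -> fA => afA
Step 3: A -> bS => afbS
Step 4: S -> aC => afbaC
Step 5: C -> fA => afbafA
Step 6: A -> b => afbafb
Total derivation steps: 6

6


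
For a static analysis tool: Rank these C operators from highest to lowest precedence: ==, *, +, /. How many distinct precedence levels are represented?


Looking up precedence for each operator:
  == -> precedence 3
  * -> precedence 6
  + -> precedence 5
  / -> precedence 6
Sorted highest to lowest: *, /, +, ==
Distinct precedence values: [6, 5, 3]
Number of distinct levels: 3

3


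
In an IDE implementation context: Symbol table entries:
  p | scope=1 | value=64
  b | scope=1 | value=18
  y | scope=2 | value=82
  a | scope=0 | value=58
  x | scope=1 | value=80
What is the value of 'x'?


Searching symbol table for 'x':
  p | scope=1 | value=64
  b | scope=1 | value=18
  y | scope=2 | value=82
  a | scope=0 | value=58
  x | scope=1 | value=80 <- MATCH
Found 'x' at scope 1 with value 80

80


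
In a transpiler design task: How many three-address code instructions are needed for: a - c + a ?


Expression: a - c + a
Generating three-address code (respecting * over +/- precedence):
  Instruction 1: t1 = a - c
  Instruction 2: t2 = t1 + a
Total instructions: 2

2


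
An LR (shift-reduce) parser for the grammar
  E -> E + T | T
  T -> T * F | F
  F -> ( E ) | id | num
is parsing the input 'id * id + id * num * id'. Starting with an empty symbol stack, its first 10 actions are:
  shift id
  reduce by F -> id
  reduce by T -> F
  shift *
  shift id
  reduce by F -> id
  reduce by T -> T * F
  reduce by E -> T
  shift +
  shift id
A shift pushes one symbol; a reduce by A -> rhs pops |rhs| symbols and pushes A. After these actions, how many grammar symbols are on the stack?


Tracking the symbol stack through each action:
  Action 1: shift 'id' : push -> stack = [id] (size 1)
  Action 2: reduce by F -> id : pop 1, push F -> stack = [F] (size 1)
  Action 3: reduce by T -> F : pop 1, push T -> stack = [T] (size 1)
  Action 4: shift '*' : push -> stack = [T, *] (size 2)
  Action 5: shift 'id' : push -> stack = [T, *, id] (size 3)
  Action 6: reduce by F -> id : pop 1, push F -> stack = [T, *, F] (size 3)
  Action 7: reduce by T -> T * F : pop 3, push T -> stack = [T] (size 1)
  Action 8: reduce by E -> T : pop 1, push E -> stack = [E] (size 1)
  Action 9: shift '+' : push -> stack = [E, +] (size 2)
  Action 10: shift 'id' : push -> stack = [E, +, id] (size 3)
Final stack size: 3

3


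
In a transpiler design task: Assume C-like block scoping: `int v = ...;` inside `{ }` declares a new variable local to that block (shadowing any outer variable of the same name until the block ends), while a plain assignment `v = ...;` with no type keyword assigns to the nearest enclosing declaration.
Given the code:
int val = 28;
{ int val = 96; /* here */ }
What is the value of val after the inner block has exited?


Analyzing scoping rules:
Outer scope: declares val = 28
Inner block: 'int val = 96;' declares a NEW val that shadows the outer one
When the block exits the inner val goes out of scope; the outer val was never modified -> 28
Result: 28

28


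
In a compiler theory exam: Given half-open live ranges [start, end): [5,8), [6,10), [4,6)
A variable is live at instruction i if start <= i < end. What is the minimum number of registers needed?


Live ranges:
  Var0: [5, 8)
  Var1: [6, 10)
  Var2: [4, 6)
Sweep-line events (position, delta, active):
  pos=4 start -> active=1
  pos=5 start -> active=2
  pos=6 end -> active=1
  pos=6 start -> active=2
  pos=8 end -> active=1
  pos=10 end -> active=0
Maximum simultaneous active: 2
Minimum registers needed: 2

2


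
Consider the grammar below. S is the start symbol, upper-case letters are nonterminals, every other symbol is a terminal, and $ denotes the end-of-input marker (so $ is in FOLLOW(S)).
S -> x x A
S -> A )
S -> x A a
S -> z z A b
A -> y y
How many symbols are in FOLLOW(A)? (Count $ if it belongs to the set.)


S is the start symbol and does not occur in any rule body, so FOLLOW(S) = {$}.
Examining every occurrence of A in a rule body:
  S -> x x A : A is at the right end -> add FOLLOW(S) = {$}
  S -> A ) : A is followed by terminal ')' -> add ')'
  S -> x A a : A is followed by terminal 'a' -> add 'a'
  S -> z z A b : A is followed by terminal 'b' -> add 'b'
  A -> y y : A does not occur in the body -> contributes nothing
FOLLOW(A) = {), a, b, $}
Count: 4

4


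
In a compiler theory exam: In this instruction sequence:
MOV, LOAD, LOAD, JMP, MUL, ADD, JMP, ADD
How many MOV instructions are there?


Scanning instruction sequence for MOV:
  Position 1: MOV <- MATCH
  Position 2: LOAD
  Position 3: LOAD
  Position 4: JMP
  Position 5: MUL
  Position 6: ADD
  Position 7: JMP
  Position 8: ADD
Matches at positions: [1]
Total MOV count: 1

1


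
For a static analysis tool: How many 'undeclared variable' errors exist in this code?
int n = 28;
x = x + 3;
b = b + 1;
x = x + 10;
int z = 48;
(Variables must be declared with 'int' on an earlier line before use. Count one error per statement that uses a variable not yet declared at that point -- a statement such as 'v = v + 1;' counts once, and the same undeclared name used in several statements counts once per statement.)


Scanning code line by line:
  Line 1: declare 'n' -> declared = ['n']
  Line 2: use 'x' -> ERROR (undeclared)
  Line 3: use 'b' -> ERROR (undeclared)
  Line 4: use 'x' -> ERROR (undeclared)
  Line 5: declare 'z' -> declared = ['n', 'z']
Total undeclared variable errors: 3

3


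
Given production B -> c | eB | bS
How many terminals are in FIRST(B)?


Production: B -> c | eB | bS
Examining each alternative for leading terminals:
  B -> c : first terminal = 'c'
  B -> eB : first terminal = 'e'
  B -> bS : first terminal = 'b'
FIRST(B) = {b, c, e}
Count: 3

3


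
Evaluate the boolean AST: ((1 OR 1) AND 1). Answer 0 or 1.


Step 1: Evaluate inner node
  1 OR 1 = 1
Step 2: Evaluate root node
  1 AND 1 = 1

1


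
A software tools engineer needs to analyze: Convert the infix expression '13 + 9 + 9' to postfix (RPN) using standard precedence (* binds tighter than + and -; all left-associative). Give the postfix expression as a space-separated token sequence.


Applying the shunting-yard algorithm:
  Operand 13 -> output
  Push '+' onto operator stack -> op-stack: [+]
  Operand 9 -> output
  See '+' (prec 1); top '+' (prec 1) >= it -> pop '+' to output
  Push '+' onto operator stack -> op-stack: [+]
  Operand 9 -> output
  End of input: pop '+' to output
Postfix result: 13 9 + 9 +

13 9 + 9 +


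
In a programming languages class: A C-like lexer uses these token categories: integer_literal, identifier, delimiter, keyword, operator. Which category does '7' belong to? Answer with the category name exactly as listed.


Token: '7'
Checking categories:
  identifier: no
  integer_literal: YES
  operator: no
  keyword: no
  delimiter: no
Category: integer_literal

integer_literal


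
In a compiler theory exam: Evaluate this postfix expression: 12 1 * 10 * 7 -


Processing tokens left to right:
Push 12, Push 1
Pop 12 and 1, compute 12 * 1 = 12, push 12
Push 10
Pop 12 and 10, compute 12 * 10 = 120, push 120
Push 7
Pop 120 and 7, compute 120 - 7 = 113, push 113
Stack result: 113

113


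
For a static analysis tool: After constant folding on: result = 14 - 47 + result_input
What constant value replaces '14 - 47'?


Identifying constant sub-expression:
  Original: result = 14 - 47 + result_input
  14 and 47 are both compile-time constants
  Evaluating: 14 - 47 = -33
  After folding: result = -33 + result_input

-33


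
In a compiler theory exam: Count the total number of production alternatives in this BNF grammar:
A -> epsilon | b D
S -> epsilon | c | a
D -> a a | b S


Counting alternatives per rule:
  A: 2 alternative(s)
  S: 3 alternative(s)
  D: 2 alternative(s)
Sum: 2 + 3 + 2 = 7

7


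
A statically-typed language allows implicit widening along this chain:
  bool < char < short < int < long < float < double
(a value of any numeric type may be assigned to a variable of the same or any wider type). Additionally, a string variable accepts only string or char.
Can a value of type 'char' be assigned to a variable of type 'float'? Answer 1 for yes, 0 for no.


Target variable type: float
Source value type: char
Numeric ranks: char=1, float=5
Widening allowed iff rank(source) <= rank(target): 1 <= 5? Yes
Result: 1

1


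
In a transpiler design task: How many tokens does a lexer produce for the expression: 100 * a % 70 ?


Scanning '100 * a % 70'
Token 1: '100' -> integer_literal
Token 2: '*' -> operator
Token 3: 'a' -> identifier
Token 4: '%' -> operator
Token 5: '70' -> integer_literal
Total tokens: 5

5


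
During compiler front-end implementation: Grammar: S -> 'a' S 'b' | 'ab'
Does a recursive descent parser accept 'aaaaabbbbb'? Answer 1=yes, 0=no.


Grammar accepts strings of the form a^n b^n (n >= 1)
Word: 'aaaaabbbbb'
Counting: 5 a's and 5 b's
Check: 5 == 5? Yes
Derivation (S -> aSb applied 4 time(s), then S -> ab): S => aSb => aaSbb => aaaSbbb => aaaaSbbbb => aaaaabbbbb
Accepted

1


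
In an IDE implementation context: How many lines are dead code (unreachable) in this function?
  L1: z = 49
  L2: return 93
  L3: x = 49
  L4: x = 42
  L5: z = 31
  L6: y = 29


Analyzing control flow:
  L1: reachable (before return)
  L2: reachable (return statement)
  L3: DEAD (after return at L2)
  L4: DEAD (after return at L2)
  L5: DEAD (after return at L2)
  L6: DEAD (after return at L2)
Return at L2, total lines = 6
Dead lines: L3 through L6
Count: 4

4


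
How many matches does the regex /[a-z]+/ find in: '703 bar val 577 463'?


Pattern: /[a-z]+/ (identifiers)
Input: '703 bar val 577 463'
Scanning for matches:
  Match 1: 'bar'
  Match 2: 'val'
Total matches: 2

2


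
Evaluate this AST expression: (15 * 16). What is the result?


Expression: (15 * 16)
Evaluating step by step:
  15 * 16 = 240
Result: 240

240


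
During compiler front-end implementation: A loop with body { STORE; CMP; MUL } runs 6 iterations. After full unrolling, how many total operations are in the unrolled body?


Loop body operations: STORE, CMP, MUL (3 ops per iteration)
Unrolling 6 iterations:
  Iteration 1: STORE, CMP, MUL (3 ops)
  Iteration 2: STORE, CMP, MUL (3 ops)
  Iteration 3: STORE, CMP, MUL (3 ops)
  Iteration 4: STORE, CMP, MUL (3 ops)
  Iteration 5: STORE, CMP, MUL (3 ops)
  Iteration 6: STORE, CMP, MUL (3 ops)
Total: 6 iterations * 3 ops/iter = 18 operations

18


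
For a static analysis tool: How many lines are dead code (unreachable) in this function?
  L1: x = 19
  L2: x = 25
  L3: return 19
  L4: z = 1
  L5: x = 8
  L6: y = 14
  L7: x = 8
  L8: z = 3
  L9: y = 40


Analyzing control flow:
  L1: reachable (before return)
  L2: reachable (before return)
  L3: reachable (return statement)
  L4: DEAD (after return at L3)
  L5: DEAD (after return at L3)
  L6: DEAD (after return at L3)
  L7: DEAD (after return at L3)
  L8: DEAD (after return at L3)
  L9: DEAD (after return at L3)
Return at L3, total lines = 9
Dead lines: L4 through L9
Count: 6

6


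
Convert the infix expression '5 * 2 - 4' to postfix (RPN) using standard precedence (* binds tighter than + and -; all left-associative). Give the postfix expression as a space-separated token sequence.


Applying the shunting-yard algorithm:
  Operand 5 -> output
  Push '*' onto operator stack -> op-stack: [*]
  Operand 2 -> output
  See '-' (prec 1); top '*' (prec 2) >= it -> pop '*' to output
  Push '-' onto operator stack -> op-stack: [-]
  Operand 4 -> output
  End of input: pop '-' to output
Postfix result: 5 2 * 4 -

5 2 * 4 -


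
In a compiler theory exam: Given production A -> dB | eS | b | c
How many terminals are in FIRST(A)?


Production: A -> dB | eS | b | c
Examining each alternative for leading terminals:
  A -> dB : first terminal = 'd'
  A -> eS : first terminal = 'e'
  A -> b : first terminal = 'b'
  A -> c : first terminal = 'c'
FIRST(A) = {b, c, d, e}
Count: 4

4


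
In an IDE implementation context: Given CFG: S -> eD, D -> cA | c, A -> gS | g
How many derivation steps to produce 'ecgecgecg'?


Grammar: S -> eD, D -> cA | c, A -> gS | g
Deriving 'ecgecgecg':
Step 1: S -> eD => eD
Step 2: D -> cA => ecA
Step 3: A -> gS => ecgS
Step 4: S -> eD => ecgeD
Step 5: D -> cA => ecgecA
Step 6: A -> gS => ecgecgS
Step 7: S -> eD => ecgecgeD
Step 8: D -> cA => ecgecgecA
Step 9: A -> g => ecgecgecg
Total derivation steps: 9

9


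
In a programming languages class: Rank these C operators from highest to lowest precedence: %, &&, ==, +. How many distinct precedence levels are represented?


Looking up precedence for each operator:
  % -> precedence 6
  && -> precedence 2
  == -> precedence 3
  + -> precedence 5
Sorted highest to lowest: %, +, ==, &&
Distinct precedence values: [6, 5, 3, 2]
Number of distinct levels: 4

4


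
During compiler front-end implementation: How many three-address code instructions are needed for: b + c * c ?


Expression: b + c * c
Generating three-address code (respecting * over +/- precedence):
  Instruction 1: t1 = c * c
  Instruction 2: t2 = b + t1
Total instructions: 2

2


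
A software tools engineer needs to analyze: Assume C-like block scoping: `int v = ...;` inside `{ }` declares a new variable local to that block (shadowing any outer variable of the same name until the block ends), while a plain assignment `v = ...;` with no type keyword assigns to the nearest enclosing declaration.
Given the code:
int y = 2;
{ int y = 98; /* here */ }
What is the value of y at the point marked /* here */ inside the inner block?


Analyzing scoping rules:
Outer scope: declares y = 2
Inner block: 'int y = 98;' declares a NEW y that shadows the outer one
Inside the block the inner declaration is in scope -> 98
Result: 98

98


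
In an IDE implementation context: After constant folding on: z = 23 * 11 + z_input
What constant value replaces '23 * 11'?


Identifying constant sub-expression:
  Original: z = 23 * 11 + z_input
  23 and 11 are both compile-time constants
  Evaluating: 23 * 11 = 253
  After folding: z = 253 + z_input

253


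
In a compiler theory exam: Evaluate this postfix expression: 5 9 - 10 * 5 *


Processing tokens left to right:
Push 5, Push 9
Pop 5 and 9, compute 5 - 9 = -4, push -4
Push 10
Pop -4 and 10, compute -4 * 10 = -40, push -40
Push 5
Pop -40 and 5, compute -40 * 5 = -200, push -200
Stack result: -200

-200


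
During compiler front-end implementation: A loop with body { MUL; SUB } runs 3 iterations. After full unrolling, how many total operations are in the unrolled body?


Loop body operations: MUL, SUB (2 ops per iteration)
Unrolling 3 iterations:
  Iteration 1: MUL, SUB (2 ops)
  Iteration 2: MUL, SUB (2 ops)
  Iteration 3: MUL, SUB (2 ops)
Total: 3 iterations * 2 ops/iter = 6 operations

6


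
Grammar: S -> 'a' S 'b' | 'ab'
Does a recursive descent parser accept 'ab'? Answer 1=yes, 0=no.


Grammar accepts strings of the form a^n b^n (n >= 1)
Word: 'ab'
Counting: 1 a's and 1 b's
Check: 1 == 1? Yes
Derivation (S -> aSb applied 0 time(s), then S -> ab): S => ab
Accepted

1


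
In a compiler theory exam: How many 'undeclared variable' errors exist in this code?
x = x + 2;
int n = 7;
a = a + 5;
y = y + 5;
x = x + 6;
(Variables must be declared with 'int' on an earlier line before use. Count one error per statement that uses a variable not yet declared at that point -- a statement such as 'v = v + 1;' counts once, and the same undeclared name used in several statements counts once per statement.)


Scanning code line by line:
  Line 1: use 'x' -> ERROR (undeclared)
  Line 2: declare 'n' -> declared = ['n']
  Line 3: use 'a' -> ERROR (undeclared)
  Line 4: use 'y' -> ERROR (undeclared)
  Line 5: use 'x' -> ERROR (undeclared)
Total undeclared variable errors: 4

4


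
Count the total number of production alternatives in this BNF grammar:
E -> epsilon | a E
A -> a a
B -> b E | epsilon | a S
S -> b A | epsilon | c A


Counting alternatives per rule:
  E: 2 alternative(s)
  A: 1 alternative(s)
  B: 3 alternative(s)
  S: 3 alternative(s)
Sum: 2 + 1 + 3 + 3 = 9

9


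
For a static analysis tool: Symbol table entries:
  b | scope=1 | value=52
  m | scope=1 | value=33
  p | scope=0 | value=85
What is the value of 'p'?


Searching symbol table for 'p':
  b | scope=1 | value=52
  m | scope=1 | value=33
  p | scope=0 | value=85 <- MATCH
Found 'p' at scope 0 with value 85

85


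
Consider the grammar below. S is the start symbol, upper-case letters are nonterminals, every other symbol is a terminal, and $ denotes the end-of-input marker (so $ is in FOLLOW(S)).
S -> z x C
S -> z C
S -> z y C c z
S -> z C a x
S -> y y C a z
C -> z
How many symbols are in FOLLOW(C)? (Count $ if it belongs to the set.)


S is the start symbol and does not occur in any rule body, so FOLLOW(S) = {$}.
Examining every occurrence of C in a rule body:
  S -> z x C : C is at the right end -> add FOLLOW(S) = {$}
  S -> z C : C is at the right end -> add FOLLOW(S) = {$} (already in the set)
  S -> z y C c z : C is followed by terminal 'c' -> add 'c'
  S -> z C a x : C is followed by terminal 'a' -> add 'a'
  S -> y y C a z : C is followed by terminal 'a' -> add 'a' (already in the set)
  C -> z : C does not occur in the body -> contributes nothing
FOLLOW(C) = {a, c, $}
Count: 3

3


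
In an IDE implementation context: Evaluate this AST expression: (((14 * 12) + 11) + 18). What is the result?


Expression: (((14 * 12) + 11) + 18)
Evaluating step by step:
  14 * 12 = 168
  168 + 11 = 179
  179 + 18 = 197
Result: 197

197


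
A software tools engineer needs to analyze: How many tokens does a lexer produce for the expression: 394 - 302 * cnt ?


Scanning '394 - 302 * cnt'
Token 1: '394' -> integer_literal
Token 2: '-' -> operator
Token 3: '302' -> integer_literal
Token 4: '*' -> operator
Token 5: 'cnt' -> identifier
Total tokens: 5

5


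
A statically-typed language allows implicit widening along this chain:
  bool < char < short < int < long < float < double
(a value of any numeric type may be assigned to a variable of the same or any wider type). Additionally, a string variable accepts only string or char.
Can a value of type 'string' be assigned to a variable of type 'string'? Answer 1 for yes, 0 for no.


Target variable type: string
Source value type: string
Rule: string accepts only {string, char}
  source 'string' in {string, char}? Yes
Result: 1

1


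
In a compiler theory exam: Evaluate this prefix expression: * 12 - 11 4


Parsing prefix expression: * 12 - 11 4
Step 1: Innermost operation '- 11 4'
  11 - 4 = 7
Step 2: Outer operation '* 12 [7]'
  12 * 7 = 84

84


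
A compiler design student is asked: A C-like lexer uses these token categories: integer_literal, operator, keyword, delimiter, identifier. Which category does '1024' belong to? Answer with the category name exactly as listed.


Token: '1024'
Checking categories:
  identifier: no
  integer_literal: YES
  operator: no
  keyword: no
  delimiter: no
Category: integer_literal

integer_literal


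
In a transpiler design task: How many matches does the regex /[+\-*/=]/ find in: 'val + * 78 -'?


Pattern: /[+\-*/=]/ (operators)
Input: 'val + * 78 -'
Scanning for matches:
  Match 1: '+'
  Match 2: '*'
  Match 3: '-'
Total matches: 3

3


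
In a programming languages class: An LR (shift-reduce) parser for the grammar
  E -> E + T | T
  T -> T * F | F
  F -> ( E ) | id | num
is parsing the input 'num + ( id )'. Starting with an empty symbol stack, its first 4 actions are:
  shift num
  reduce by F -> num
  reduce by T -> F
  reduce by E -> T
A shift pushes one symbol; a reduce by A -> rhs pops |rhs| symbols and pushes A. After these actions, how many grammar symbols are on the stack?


Tracking the symbol stack through each action:
  Action 1: shift 'num' : push -> stack = [num] (size 1)
  Action 2: reduce by F -> num : pop 1, push F -> stack = [F] (size 1)
  Action 3: reduce by T -> F : pop 1, push T -> stack = [T] (size 1)
  Action 4: reduce by E -> T : pop 1, push E -> stack = [E] (size 1)
Final stack size: 1

1


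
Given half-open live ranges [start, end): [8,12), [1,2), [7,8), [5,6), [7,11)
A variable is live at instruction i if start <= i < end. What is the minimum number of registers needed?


Live ranges:
  Var0: [8, 12)
  Var1: [1, 2)
  Var2: [7, 8)
  Var3: [5, 6)
  Var4: [7, 11)
Sweep-line events (position, delta, active):
  pos=1 start -> active=1
  pos=2 end -> active=0
  pos=5 start -> active=1
  pos=6 end -> active=0
  pos=7 start -> active=1
  pos=7 start -> active=2
  pos=8 end -> active=1
  pos=8 start -> active=2
  pos=11 end -> active=1
  pos=12 end -> active=0
Maximum simultaneous active: 2
Minimum registers needed: 2

2


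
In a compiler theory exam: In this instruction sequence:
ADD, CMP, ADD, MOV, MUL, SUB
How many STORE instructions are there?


Scanning instruction sequence for STORE:
  Position 1: ADD
  Position 2: CMP
  Position 3: ADD
  Position 4: MOV
  Position 5: MUL
  Position 6: SUB
Matches at positions: []
Total STORE count: 0

0


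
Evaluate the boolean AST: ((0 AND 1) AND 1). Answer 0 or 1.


Step 1: Evaluate inner node
  0 AND 1 = 0
Step 2: Evaluate root node
  0 AND 1 = 0

0


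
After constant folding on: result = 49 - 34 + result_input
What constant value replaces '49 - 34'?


Identifying constant sub-expression:
  Original: result = 49 - 34 + result_input
  49 and 34 are both compile-time constants
  Evaluating: 49 - 34 = 15
  After folding: result = 15 + result_input

15


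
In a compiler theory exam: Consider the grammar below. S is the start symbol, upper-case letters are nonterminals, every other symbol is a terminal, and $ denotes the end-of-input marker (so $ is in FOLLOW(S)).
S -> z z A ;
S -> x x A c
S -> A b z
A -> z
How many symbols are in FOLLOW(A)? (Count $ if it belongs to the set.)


S is the start symbol and does not occur in any rule body, so FOLLOW(S) = {$}.
Examining every occurrence of A in a rule body:
  S -> z z A ; : A is followed by terminal ';' -> add ';'
  S -> x x A c : A is followed by terminal 'c' -> add 'c'
  S -> A b z : A is followed by terminal 'b' -> add 'b'
  A -> z : A does not occur in the body -> contributes nothing
FOLLOW(A) = {;, b, c}
Count: 3

3


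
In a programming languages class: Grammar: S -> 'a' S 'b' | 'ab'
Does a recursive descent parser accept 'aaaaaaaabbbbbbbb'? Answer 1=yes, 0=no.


Grammar accepts strings of the form a^n b^n (n >= 1)
Word: 'aaaaaaaabbbbbbbb'
Counting: 8 a's and 8 b's
Check: 8 == 8? Yes
Derivation (S -> aSb applied 7 time(s), then S -> ab): S => aSb => aaSbb => aaaSbbb => aaaaSbbbb => aaaaaSbbbbb => aaaaaaSbbbbbb => aaaaaaaSbbbbbbb => aaaaaaaabbbbbbbb
Accepted

1


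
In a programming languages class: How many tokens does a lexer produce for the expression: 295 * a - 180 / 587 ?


Scanning '295 * a - 180 / 587'
Token 1: '295' -> integer_literal
Token 2: '*' -> operator
Token 3: 'a' -> identifier
Token 4: '-' -> operator
Token 5: '180' -> integer_literal
Token 6: '/' -> operator
Token 7: '587' -> integer_literal
Total tokens: 7

7


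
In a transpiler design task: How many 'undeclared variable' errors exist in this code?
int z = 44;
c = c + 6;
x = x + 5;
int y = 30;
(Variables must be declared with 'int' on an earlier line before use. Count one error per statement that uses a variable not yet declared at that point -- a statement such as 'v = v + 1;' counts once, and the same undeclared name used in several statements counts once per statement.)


Scanning code line by line:
  Line 1: declare 'z' -> declared = ['z']
  Line 2: use 'c' -> ERROR (undeclared)
  Line 3: use 'x' -> ERROR (undeclared)
  Line 4: declare 'y' -> declared = ['y', 'z']
Total undeclared variable errors: 2

2


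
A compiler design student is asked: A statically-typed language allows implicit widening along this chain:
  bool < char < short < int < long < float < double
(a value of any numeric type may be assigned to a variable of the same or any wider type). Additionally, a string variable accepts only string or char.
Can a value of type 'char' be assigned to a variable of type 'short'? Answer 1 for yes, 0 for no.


Target variable type: short
Source value type: char
Numeric ranks: char=1, short=2
Widening allowed iff rank(source) <= rank(target): 1 <= 2? Yes
Result: 1

1


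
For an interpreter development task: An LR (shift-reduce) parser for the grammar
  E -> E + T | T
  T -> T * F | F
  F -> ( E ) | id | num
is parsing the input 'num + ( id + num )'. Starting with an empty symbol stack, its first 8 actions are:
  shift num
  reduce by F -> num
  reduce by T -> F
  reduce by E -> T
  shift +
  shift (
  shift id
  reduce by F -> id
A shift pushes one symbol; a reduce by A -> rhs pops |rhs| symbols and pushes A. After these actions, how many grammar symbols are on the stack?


Tracking the symbol stack through each action:
  Action 1: shift 'num' : push -> stack = [num] (size 1)
  Action 2: reduce by F -> num : pop 1, push F -> stack = [F] (size 1)
  Action 3: reduce by T -> F : pop 1, push T -> stack = [T] (size 1)
  Action 4: reduce by E -> T : pop 1, push E -> stack = [E] (size 1)
  Action 5: shift '+' : push -> stack = [E, +] (size 2)
  Action 6: shift '(' : push -> stack = [E, +, (] (size 3)
  Action 7: shift 'id' : push -> stack = [E, +, (, id] (size 4)
  Action 8: reduce by F -> id : pop 1, push F -> stack = [E, +, (, F] (size 4)
Final stack size: 4

4


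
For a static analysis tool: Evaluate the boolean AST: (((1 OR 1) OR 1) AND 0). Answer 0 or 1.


Step 1: Evaluate inner node
  1 OR 1 = 1
Step 2: Evaluate next node
  1 OR 1 = 1
Step 3: Evaluate root node
  1 AND 0 = 0

0


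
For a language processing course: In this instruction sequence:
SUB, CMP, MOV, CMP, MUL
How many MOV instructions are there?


Scanning instruction sequence for MOV:
  Position 1: SUB
  Position 2: CMP
  Position 3: MOV <- MATCH
  Position 4: CMP
  Position 5: MUL
Matches at positions: [3]
Total MOV count: 1

1


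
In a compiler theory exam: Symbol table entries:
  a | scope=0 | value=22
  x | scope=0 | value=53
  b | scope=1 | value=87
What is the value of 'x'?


Searching symbol table for 'x':
  a | scope=0 | value=22
  x | scope=0 | value=53 <- MATCH
  b | scope=1 | value=87
Found 'x' at scope 0 with value 53

53


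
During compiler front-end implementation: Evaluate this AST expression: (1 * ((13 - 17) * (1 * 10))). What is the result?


Expression: (1 * ((13 - 17) * (1 * 10)))
Evaluating step by step:
  13 - 17 = -4
  1 * 10 = 10
  -4 * 10 = -40
  1 * -40 = -40
Result: -40

-40


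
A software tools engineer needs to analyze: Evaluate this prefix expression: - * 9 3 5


Parsing prefix expression: - * 9 3 5
Step 1: Innermost operation '* 9 3'
  9 * 3 = 27
Step 2: Outer operation '- [27] 5'
  27 - 5 = 22

22


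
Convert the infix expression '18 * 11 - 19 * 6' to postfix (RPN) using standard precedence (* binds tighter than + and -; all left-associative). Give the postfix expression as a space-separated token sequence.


Applying the shunting-yard algorithm:
  Operand 18 -> output
  Push '*' onto operator stack -> op-stack: [*]
  Operand 11 -> output
  See '-' (prec 1); top '*' (prec 2) >= it -> pop '*' to output
  Push '-' onto operator stack -> op-stack: [-]
  Operand 19 -> output
  Push '*' onto operator stack -> op-stack: [-, *]
  Operand 6 -> output
  End of input: pop '*' to output
  End of input: pop '-' to output
Postfix result: 18 11 * 19 6 * -

18 11 * 19 6 * -


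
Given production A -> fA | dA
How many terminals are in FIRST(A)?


Production: A -> fA | dA
Examining each alternative for leading terminals:
  A -> fA : first terminal = 'f'
  A -> dA : first terminal = 'd'
FIRST(A) = {d, f}
Count: 2

2


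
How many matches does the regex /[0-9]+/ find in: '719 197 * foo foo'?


Pattern: /[0-9]+/ (int literals)
Input: '719 197 * foo foo'
Scanning for matches:
  Match 1: '719'
  Match 2: '197'
Total matches: 2

2


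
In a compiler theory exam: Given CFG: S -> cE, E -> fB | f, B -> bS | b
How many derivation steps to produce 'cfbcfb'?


Grammar: S -> cE, E -> fB | f, B -> bS | b
Deriving 'cfbcfb':
Step 1: S -> cE => cE
Step 2: E -> fB => cfB
Step 3: B -> bS => cfbS
Step 4: S -> cE => cfbcE
Step 5: E -> fB => cfbcfB
Step 6: B -> b => cfbcfb
Total derivation steps: 6

6


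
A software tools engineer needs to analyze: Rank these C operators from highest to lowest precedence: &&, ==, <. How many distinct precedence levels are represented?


Looking up precedence for each operator:
  && -> precedence 2
  == -> precedence 3
  < -> precedence 4
Sorted highest to lowest: <, ==, &&
Distinct precedence values: [4, 3, 2]
Number of distinct levels: 3

3
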